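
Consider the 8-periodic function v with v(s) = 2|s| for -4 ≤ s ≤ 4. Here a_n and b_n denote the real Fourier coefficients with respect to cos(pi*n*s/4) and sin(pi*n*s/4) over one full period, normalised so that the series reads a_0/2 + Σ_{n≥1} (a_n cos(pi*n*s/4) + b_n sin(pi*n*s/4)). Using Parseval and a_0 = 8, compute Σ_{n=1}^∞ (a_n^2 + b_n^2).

32/3

Parseval: a_0^2/2 + Σ_{n≥1} (a_n^2+b_n^2) = 1/4 ∫_{-4}^{4} v(s)^2 ds = 128/3.
Subtract a_0^2/2 = 32: Σ (a_n^2+b_n^2) = 32/3.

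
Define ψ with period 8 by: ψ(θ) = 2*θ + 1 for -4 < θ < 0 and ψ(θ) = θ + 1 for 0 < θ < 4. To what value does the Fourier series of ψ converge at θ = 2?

3

ψ is continuous at θ = 2 with value 3, so the series converges to 3 there.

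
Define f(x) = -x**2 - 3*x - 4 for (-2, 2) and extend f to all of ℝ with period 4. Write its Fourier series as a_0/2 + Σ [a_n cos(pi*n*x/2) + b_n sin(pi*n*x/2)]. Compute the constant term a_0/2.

a_0 = 1/2 ∫_{-2}^{2} f(x) dx = 1/2 · (-64/3) = -32/3.
So the constant term a_0/2 = -16/3.

-16/3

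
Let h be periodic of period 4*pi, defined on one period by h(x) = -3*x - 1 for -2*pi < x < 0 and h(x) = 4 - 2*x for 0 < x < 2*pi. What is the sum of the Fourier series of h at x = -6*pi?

x = -6*pi differs from x = 2*pi by -2 full period(s), and the series is 4*pi-periodic.
At x = 2*pi the one-sided limits are h(2*pi^-) = 4 - 4*pi and h(2*pi^+) = -1 + 6*pi.
By Dirichlet's theorem the series converges to their average, [(4 - 4*pi) + (-1 + 6*pi)]/2 = 3/2 + pi.

3/2 + pi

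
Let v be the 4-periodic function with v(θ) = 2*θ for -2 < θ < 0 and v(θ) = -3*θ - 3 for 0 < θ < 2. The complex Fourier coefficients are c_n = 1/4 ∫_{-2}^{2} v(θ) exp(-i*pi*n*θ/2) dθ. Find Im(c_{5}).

4/(5*pi)

Since v is real-valued, Im(c_{5}) = -1/4 ∫_{-2}^{2} v(θ) sin(5*pi*θ/2) dθ = -b_{5}/2.
Split the integral at the breakpoints.
Integrating by parts (boundary term plus one more integral), an antiderivative of (2*θ) sin(5*pi*θ/2) is -4*θ*cos(5*pi*θ/2)/(5*pi) + 8*sin(5*pi*θ/2)/(25*pi**2); evaluating from -2 to 0: ∫_{-2}^{0} (2*θ) sin(5*pi*θ/2) dθ = (0) - (-8/(5*pi)) = 8/(5*pi).
Integrating by parts (boundary term plus one more integral), an antiderivative of (-3*θ - 3) sin(5*pi*θ/2) is 6*θ*cos(5*pi*θ/2)/(5*pi) - 12*sin(5*pi*θ/2)/(25*pi**2) + 6*cos(5*pi*θ/2)/(5*pi); evaluating from 0 to 2: ∫_{0}^{2} (-3*θ - 3) sin(5*pi*θ/2) dθ = (-18/(5*pi)) - (6/(5*pi)) = -24/(5*pi).
So ∫_{-2}^{2} v(θ) sin(5*pi*θ/2) dθ = -16/(5*pi).
Hence Im(c_{5}) = (-1/4)·(-16/(5*pi)) = 4/(5*pi).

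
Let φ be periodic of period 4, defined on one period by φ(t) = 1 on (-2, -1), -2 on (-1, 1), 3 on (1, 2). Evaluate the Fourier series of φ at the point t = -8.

t = -8 differs from t = 0 by -2 full period(s), and the series is 4-periodic.
φ is continuous at t = 0 with value -2, so the series converges to -2 there.

-2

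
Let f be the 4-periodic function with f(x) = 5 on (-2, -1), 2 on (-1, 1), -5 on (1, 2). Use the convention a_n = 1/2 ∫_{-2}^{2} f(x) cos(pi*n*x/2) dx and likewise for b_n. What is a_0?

a_0 = 1/2 ∫_{-2}^{2} f(x) dx = 1/2 · (4) = 2.

2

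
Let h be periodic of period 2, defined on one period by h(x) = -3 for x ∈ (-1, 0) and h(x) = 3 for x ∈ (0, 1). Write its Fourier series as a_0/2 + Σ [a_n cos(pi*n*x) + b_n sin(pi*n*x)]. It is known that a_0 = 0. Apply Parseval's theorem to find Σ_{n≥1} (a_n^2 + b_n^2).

Parseval: a_0^2/2 + Σ_{n≥1} (a_n^2+b_n^2) = ∫_{-1}^{1} h(x)^2 dx = 18.
Subtract a_0^2/2 = 0: Σ (a_n^2+b_n^2) = 18.

18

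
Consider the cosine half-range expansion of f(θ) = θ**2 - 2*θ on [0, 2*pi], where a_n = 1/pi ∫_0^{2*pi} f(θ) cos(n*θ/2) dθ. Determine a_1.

a_1 = 1/pi ∫_0^{2*pi} (θ**2 - 2*θ) cos(θ/2) dθ.
Integrating by parts twice (tabular method), an antiderivative of (θ**2 - 2*θ) cos(θ/2) is 2*θ**2*sin(θ/2) - 4*θ*sin(θ/2) + 8*θ*cos(θ/2) - 16*sin(θ/2) - 8*cos(θ/2); evaluating from 0 to 2*pi: ∫_{0}^{2*pi} (θ**2 - 2*θ) cos(θ/2) dθ = (8 - 16*pi) - (-8) = 16 - 16*pi.
Hence a_1 = (1/pi)·(16 - 16*pi) = -16 + 16/pi.

-16 + 16/pi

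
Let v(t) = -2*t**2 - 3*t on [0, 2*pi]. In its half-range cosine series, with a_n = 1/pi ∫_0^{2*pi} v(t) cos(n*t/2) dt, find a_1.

a_1 = 1/pi ∫_0^{2*pi} (-2*t**2 - 3*t) cos(t/2) dt.
Integrating by parts twice (tabular method), an antiderivative of (-2*t**2 - 3*t) cos(t/2) is -4*t**2*sin(t/2) - 6*t*sin(t/2) - 16*t*cos(t/2) + 32*sin(t/2) - 12*cos(t/2); evaluating from 0 to 2*pi: ∫_{0}^{2*pi} (-2*t**2 - 3*t) cos(t/2) dt = (12 + 32*pi) - (-12) = 24 + 32*pi.
Hence a_1 = (1/pi)·(24 + 32*pi) = 24/pi + 32.

24/pi + 32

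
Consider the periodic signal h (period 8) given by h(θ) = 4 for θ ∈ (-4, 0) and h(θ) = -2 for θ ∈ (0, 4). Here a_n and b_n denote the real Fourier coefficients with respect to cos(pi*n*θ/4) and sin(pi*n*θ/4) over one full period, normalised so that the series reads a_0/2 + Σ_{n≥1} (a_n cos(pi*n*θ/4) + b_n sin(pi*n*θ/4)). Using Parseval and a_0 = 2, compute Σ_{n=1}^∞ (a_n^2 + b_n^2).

Parseval: a_0^2/2 + Σ_{n≥1} (a_n^2+b_n^2) = 1/4 ∫_{-4}^{4} h(θ)^2 dθ = 20.
Subtract a_0^2/2 = 2: Σ (a_n^2+b_n^2) = 18.

18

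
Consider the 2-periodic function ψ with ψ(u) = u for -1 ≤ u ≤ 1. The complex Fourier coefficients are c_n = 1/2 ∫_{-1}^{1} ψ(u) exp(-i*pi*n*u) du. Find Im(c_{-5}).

1/(5*pi)

Since ψ is real-valued, Im(c_{-5}) = -1/2 ∫_{-1}^{1} ψ(u) sin(-5*pi*u) du = b_{5}/2.
ψ is odd and sin(-5*pi*u) is odd, so the integrand is even: ∫_{-1}^{1} ψ(u) sin(-5*pi*u) du = 2∫_0^{1} ψ(u) sin(-5*pi*u) du.
Integrating by parts (boundary term plus one more integral), an antiderivative of (u) sin(-5*pi*u) is u*cos(5*pi*u)/(5*pi) - sin(5*pi*u)/(25*pi**2); evaluating from 0 to 1: ∫_{0}^{1} (u) sin(-5*pi*u) du = (-1/(5*pi)) - (0) = -1/(5*pi).
So ∫_{-1}^{1} ψ(u) sin(-5*pi*u) du = -2/(5*pi).
Hence Im(c_{-5}) = (-1/2)·(-2/(5*pi)) = 1/(5*pi).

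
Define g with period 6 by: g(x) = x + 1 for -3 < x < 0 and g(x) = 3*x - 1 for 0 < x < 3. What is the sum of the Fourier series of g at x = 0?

0

At x = 0 the one-sided limits are g(0^-) = 1 and g(0^+) = -1.
By Dirichlet's theorem the series converges to their average, [(1) + (-1)]/2 = 0.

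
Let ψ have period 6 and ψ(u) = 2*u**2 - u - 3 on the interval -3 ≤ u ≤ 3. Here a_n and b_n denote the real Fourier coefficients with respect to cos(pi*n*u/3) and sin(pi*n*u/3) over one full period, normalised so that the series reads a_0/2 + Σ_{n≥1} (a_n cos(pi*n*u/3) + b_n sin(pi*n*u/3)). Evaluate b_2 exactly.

3/pi

b_2 = 1/3 ∫_{-3}^{3} ψ(u) sin(2*pi*u/3) du.
Integrating by parts twice (tabular method), an antiderivative of (2*u**2 - u - 3) sin(2*pi*u/3) is -3*u**2*cos(2*pi*u/3)/pi + 9*u*sin(2*pi*u/3)/pi**2 + 3*u*cos(2*pi*u/3)/(2*pi) - 9*sin(2*pi*u/3)/(4*pi**2) + 27*cos(2*pi*u/3)/(2*pi**3) + 9*cos(2*pi*u/3)/(2*pi); evaluating from -3 to 3: ∫_{-3}^{3} (2*u**2 - u - 3) sin(2*pi*u/3) du = (-18/pi + 27/(2*pi**3)) - (-27/pi + 27/(2*pi**3)) = 9/pi.
Hence b_2 = (1/3)·(9/pi) = 3/pi.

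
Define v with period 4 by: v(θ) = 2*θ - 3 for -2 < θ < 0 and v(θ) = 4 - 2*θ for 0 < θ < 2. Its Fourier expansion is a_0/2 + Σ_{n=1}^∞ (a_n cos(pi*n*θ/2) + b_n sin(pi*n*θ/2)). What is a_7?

16/(49*pi**2)

a_7 = 1/2 ∫_{-2}^{2} v(θ) cos(7*pi*θ/2) dθ.
Split the integral at the breakpoints.
Integrating by parts (boundary term plus one more integral), an antiderivative of (2*θ - 3) cos(7*pi*θ/2) is 4*θ*sin(7*pi*θ/2)/(7*pi) - 6*sin(7*pi*θ/2)/(7*pi) + 8*cos(7*pi*θ/2)/(49*pi**2); evaluating from -2 to 0: ∫_{-2}^{0} (2*θ - 3) cos(7*pi*θ/2) dθ = (8/(49*pi**2)) - (-8/(49*pi**2)) = 16/(49*pi**2).
Integrating by parts (boundary term plus one more integral), an antiderivative of (4 - 2*θ) cos(7*pi*θ/2) is -4*θ*sin(7*pi*θ/2)/(7*pi) + 8*sin(7*pi*θ/2)/(7*pi) - 8*cos(7*pi*θ/2)/(49*pi**2); evaluating from 0 to 2: ∫_{0}^{2} (4 - 2*θ) cos(7*pi*θ/2) dθ = (8/(49*pi**2)) - (-8/(49*pi**2)) = 16/(49*pi**2).
Summing the pieces and multiplying by (1/2) gives a_7 = 16/(49*pi**2).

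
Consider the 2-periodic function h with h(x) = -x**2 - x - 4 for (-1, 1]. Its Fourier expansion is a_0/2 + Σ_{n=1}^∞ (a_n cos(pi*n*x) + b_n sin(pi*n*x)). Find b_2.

1/pi

b_2 = ∫_{-1}^{1} h(x) sin(2*pi*x) dx.
Integrating by parts twice (tabular method), an antiderivative of (-x**2 - x - 4) sin(2*pi*x) is x**2*cos(2*pi*x)/(2*pi) - x*sin(2*pi*x)/(2*pi**2) + x*cos(2*pi*x)/(2*pi) - sin(2*pi*x)/(4*pi**2) - cos(2*pi*x)/(4*pi**3) + 2*cos(2*pi*x)/pi; evaluating from -1 to 1: ∫_{-1}^{1} (-x**2 - x - 4) sin(2*pi*x) dx = (-1/(4*pi**3) + 3/pi) - (-1/(4*pi**3) + 2/pi) = 1/pi.
Hence b_2 = 1/pi.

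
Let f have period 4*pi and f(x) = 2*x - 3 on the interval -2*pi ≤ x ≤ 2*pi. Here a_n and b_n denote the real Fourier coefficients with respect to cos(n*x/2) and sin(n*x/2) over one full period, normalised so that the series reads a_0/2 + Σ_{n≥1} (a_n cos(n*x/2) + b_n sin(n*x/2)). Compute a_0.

-6

a_0 = (1/(2*pi)) ∫_{-2*pi}^{2*pi} f(x) dx = (1/(2*pi)) · (-12*pi) = -6.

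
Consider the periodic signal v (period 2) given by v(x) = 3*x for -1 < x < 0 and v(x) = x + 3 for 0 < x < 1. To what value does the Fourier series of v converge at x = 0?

3/2

At x = 0 the one-sided limits are v(0^-) = 0 and v(0^+) = 3.
By Dirichlet's theorem the series converges to their average, [(0) + (3)]/2 = 3/2.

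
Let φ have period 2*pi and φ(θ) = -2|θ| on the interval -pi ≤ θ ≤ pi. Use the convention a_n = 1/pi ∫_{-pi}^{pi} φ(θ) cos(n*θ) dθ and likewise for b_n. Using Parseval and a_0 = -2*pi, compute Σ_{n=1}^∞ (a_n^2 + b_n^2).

2*pi**2/3

Parseval: a_0^2/2 + Σ_{n≥1} (a_n^2+b_n^2) = 1/pi ∫_{-pi}^{pi} φ(θ)^2 dθ = 8*pi**2/3.
Subtract a_0^2/2 = 2*pi**2: Σ (a_n^2+b_n^2) = 2*pi**2/3.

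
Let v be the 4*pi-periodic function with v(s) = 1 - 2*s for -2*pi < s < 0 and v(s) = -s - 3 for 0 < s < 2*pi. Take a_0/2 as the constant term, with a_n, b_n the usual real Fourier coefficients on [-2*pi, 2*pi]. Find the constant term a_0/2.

-1 + pi/2

a_0 = (1/(2*pi)) ∫_{-2*pi}^{2*pi} v(s) ds = (1/(2*pi)) · (2*pi*(-2 + pi)) = -2 + pi.
So the constant term a_0/2 = -1 + pi/2.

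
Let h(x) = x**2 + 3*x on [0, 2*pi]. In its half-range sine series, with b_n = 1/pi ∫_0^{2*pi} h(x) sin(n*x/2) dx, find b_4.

b_4 = 1/pi ∫_0^{2*pi} (x**2 + 3*x) sin(2*x) dx.
Integrating by parts twice (tabular method), an antiderivative of (x**2 + 3*x) sin(2*x) is -x**2*cos(2*x)/2 + x*sin(2*x)/2 - 3*x*cos(2*x)/2 + 3*sin(2*x)/4 + cos(2*x)/4; evaluating from 0 to 2*pi: ∫_{0}^{2*pi} (x**2 + 3*x) sin(2*x) dx = (-2*pi**2 - 3*pi + 1/4) - (1/4) = -pi*(3 + 2*pi).
Hence b_4 = (1/pi)·(-pi*(3 + 2*pi)) = -2*pi - 3.

-2*pi - 3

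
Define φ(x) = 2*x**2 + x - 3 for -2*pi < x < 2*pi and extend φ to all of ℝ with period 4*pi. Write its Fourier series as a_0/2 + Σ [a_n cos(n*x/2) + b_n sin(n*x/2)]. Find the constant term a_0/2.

a_0 = (1/(2*pi)) ∫_{-2*pi}^{2*pi} φ(x) dx = (1/(2*pi)) · (-12*pi + 32*pi**3/3) = -6 + 16*pi**2/3.
So the constant term a_0/2 = -3 + 8*pi**2/3.

-3 + 8*pi**2/3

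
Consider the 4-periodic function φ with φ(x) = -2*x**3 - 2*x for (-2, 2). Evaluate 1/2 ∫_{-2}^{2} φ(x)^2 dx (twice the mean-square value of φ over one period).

14176/105

1/2 ∫_{-2}^{2} φ(x)^2 dx = 1/2 · (28352/105) = 14176/105.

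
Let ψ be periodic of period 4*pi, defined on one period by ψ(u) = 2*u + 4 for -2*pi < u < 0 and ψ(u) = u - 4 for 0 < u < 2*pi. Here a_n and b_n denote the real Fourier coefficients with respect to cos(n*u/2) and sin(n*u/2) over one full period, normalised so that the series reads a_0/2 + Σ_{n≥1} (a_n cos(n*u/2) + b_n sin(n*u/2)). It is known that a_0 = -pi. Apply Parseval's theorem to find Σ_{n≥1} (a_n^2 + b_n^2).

Parseval: a_0^2/2 + Σ_{n≥1} (a_n^2+b_n^2) = (1/(2*pi)) ∫_{-2*pi}^{2*pi} ψ(u)^2 du = -24*pi + 32 + 20*pi**2/3.
Subtract a_0^2/2 = pi**2/2: Σ (a_n^2+b_n^2) = -24*pi + 32 + 37*pi**2/6.

-24*pi + 32 + 37*pi**2/6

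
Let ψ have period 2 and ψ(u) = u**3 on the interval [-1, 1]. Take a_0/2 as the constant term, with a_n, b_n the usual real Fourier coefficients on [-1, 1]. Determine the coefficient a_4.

a_4 = ∫_{-1}^{1} ψ(u) cos(4*pi*u) du.
ψ is odd and cos(4*pi*u) is even, so the integrand is odd over a symmetric interval and the integral vanishes.

0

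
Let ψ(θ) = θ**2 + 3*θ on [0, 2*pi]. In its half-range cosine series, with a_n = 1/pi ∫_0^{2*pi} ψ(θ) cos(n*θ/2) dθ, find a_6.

4/9

a_6 = 1/pi ∫_0^{2*pi} (θ**2 + 3*θ) cos(3*θ) dθ.
Integrating by parts twice (tabular method), an antiderivative of (θ**2 + 3*θ) cos(3*θ) is θ**2*sin(3*θ)/3 + θ*sin(3*θ) + 2*θ*cos(3*θ)/9 - 2*sin(3*θ)/27 + cos(3*θ)/3; evaluating from 0 to 2*pi: ∫_{0}^{2*pi} (θ**2 + 3*θ) cos(3*θ) dθ = (1/3 + 4*pi/9) - (1/3) = 4*pi/9.
Hence a_6 = (1/pi)·(4*pi/9) = 4/9.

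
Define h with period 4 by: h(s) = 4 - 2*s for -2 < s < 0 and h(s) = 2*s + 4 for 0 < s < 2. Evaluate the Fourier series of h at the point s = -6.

s = -6 differs from s = 2 by -2 full period(s), and the series is 4-periodic.
h is continuous at s = 2 with value 8, so the series converges to 8 there.

8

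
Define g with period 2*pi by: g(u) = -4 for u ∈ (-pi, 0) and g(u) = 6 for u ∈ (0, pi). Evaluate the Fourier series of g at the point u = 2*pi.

u = 2*pi differs from u = 0 by 1 full period(s), and the series is 2*pi-periodic.
At u = 0 the one-sided limits are g(0^-) = -4 and g(0^+) = 6.
By Dirichlet's theorem the series converges to their average, [(-4) + (6)]/2 = 1.

1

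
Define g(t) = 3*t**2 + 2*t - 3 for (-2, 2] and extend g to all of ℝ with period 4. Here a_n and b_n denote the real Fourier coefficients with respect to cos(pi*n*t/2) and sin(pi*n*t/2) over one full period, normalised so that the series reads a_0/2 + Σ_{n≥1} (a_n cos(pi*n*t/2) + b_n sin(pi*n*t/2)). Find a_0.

a_0 = 1/2 ∫_{-2}^{2} g(t) dt = 1/2 · (4) = 2.

2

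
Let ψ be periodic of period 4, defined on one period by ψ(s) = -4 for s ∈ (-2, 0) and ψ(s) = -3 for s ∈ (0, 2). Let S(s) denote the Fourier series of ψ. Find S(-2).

-7/2

At s = -2 the one-sided limits are ψ(-2^-) = -3 and ψ(-2^+) = -4.
By Dirichlet's theorem the series converges to their average, [(-3) + (-4)]/2 = -7/2.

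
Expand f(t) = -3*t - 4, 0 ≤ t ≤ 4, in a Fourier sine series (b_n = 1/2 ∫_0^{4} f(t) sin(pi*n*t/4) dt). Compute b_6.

4/pi

b_6 = 1/2 ∫_0^{4} (-3*t - 4) sin(3*pi*t/2) dt.
Integrating by parts (boundary term plus one more integral), an antiderivative of (-3*t - 4) sin(3*pi*t/2) is 2*t*cos(3*pi*t/2)/pi - 4*sin(3*pi*t/2)/(3*pi**2) + 8*cos(3*pi*t/2)/(3*pi); evaluating from 0 to 4: ∫_{0}^{4} (-3*t - 4) sin(3*pi*t/2) dt = (32/(3*pi)) - (8/(3*pi)) = 8/pi.
Hence b_6 = (1/2)·(8/pi) = 4/pi.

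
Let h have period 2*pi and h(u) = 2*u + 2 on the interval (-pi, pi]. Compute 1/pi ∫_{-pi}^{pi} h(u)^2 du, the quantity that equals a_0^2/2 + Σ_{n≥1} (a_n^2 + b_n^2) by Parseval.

8 + 8*pi**2/3

1/pi ∫_{-pi}^{pi} h(u)^2 du = 1/pi · (8*pi*(3 + pi**2)/3) = 8 + 8*pi**2/3.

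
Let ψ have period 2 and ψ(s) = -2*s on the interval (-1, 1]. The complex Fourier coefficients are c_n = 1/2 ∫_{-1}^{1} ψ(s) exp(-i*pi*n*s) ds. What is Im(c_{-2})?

1/pi

Since ψ is real-valued, Im(c_{-2}) = -1/2 ∫_{-1}^{1} ψ(s) sin(-2*pi*s) ds = b_{2}/2.
ψ is odd and sin(-2*pi*s) is odd, so the integrand is even: ∫_{-1}^{1} ψ(s) sin(-2*pi*s) ds = 2∫_0^{1} ψ(s) sin(-2*pi*s) ds.
Integrating by parts (boundary term plus one more integral), an antiderivative of (-2*s) sin(-2*pi*s) is -s*cos(2*pi*s)/pi + sin(2*pi*s)/(2*pi**2); evaluating from 0 to 1: ∫_{0}^{1} (-2*s) sin(-2*pi*s) ds = (-1/pi) - (0) = -1/pi.
So ∫_{-1}^{1} ψ(s) sin(-2*pi*s) ds = -2/pi.
Hence Im(c_{-2}) = (-1/2)·(-2/pi) = 1/pi.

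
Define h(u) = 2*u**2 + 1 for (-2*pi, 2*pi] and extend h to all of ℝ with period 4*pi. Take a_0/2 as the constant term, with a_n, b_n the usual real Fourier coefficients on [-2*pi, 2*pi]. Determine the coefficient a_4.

a_4 = (1/(2*pi)) ∫_{-2*pi}^{2*pi} h(u) cos(2*u) du.
h is even and cos(2*u) is even, so the integrand is even and a_4 = 1/pi ∫_0^{2*pi} h(u) cos(2*u) du.
Integrating by parts twice (tabular method), an antiderivative of (2*u**2 + 1) cos(2*u) is u**2*sin(2*u) + u*cos(2*u); evaluating from 0 to 2*pi: ∫_{0}^{2*pi} (2*u**2 + 1) cos(2*u) du = (2*pi) - (0) = 2*pi.
Hence a_4 = (1/pi)·(2*pi) = 2.

2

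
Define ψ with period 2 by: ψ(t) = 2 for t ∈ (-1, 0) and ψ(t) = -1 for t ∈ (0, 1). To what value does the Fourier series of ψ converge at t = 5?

t = 5 differs from t = 1 by 2 full period(s), and the series is 2-periodic.
At t = 1 the one-sided limits are ψ(1^-) = -1 and ψ(1^+) = 2.
By Dirichlet's theorem the series converges to their average, [(-1) + (2)]/2 = 1/2.

1/2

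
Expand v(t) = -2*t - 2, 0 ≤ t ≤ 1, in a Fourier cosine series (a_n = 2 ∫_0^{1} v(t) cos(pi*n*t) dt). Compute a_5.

a_5 = 2 ∫_0^{1} (-2*t - 2) cos(5*pi*t) dt.
Integrating by parts (boundary term plus one more integral), an antiderivative of (-2*t - 2) cos(5*pi*t) is -2*t*sin(5*pi*t)/(5*pi) - 2*sin(5*pi*t)/(5*pi) - 2*cos(5*pi*t)/(25*pi**2); evaluating from 0 to 1: ∫_{0}^{1} (-2*t - 2) cos(5*pi*t) dt = (2/(25*pi**2)) - (-2/(25*pi**2)) = 4/(25*pi**2).
Hence a_5 = 2·(4/(25*pi**2)) = 8/(25*pi**2).

8/(25*pi**2)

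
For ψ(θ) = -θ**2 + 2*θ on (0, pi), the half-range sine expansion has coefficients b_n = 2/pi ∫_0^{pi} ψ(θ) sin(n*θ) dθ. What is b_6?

b_6 = 2/pi ∫_0^{pi} (-θ**2 + 2*θ) sin(6*θ) dθ.
Integrating by parts twice (tabular method), an antiderivative of (-θ**2 + 2*θ) sin(6*θ) is θ**2*cos(6*θ)/6 - θ*sin(6*θ)/18 - θ*cos(6*θ)/3 + sin(6*θ)/18 - cos(6*θ)/108; evaluating from 0 to pi: ∫_{0}^{pi} (-θ**2 + 2*θ) sin(6*θ) dθ = (-pi/3 - 1/108 + pi**2/6) - (-1/108) = pi*(-2 + pi)/6.
Hence b_6 = (2/pi)·(pi*(-2 + pi)/6) = -2/3 + pi/3.

-2/3 + pi/3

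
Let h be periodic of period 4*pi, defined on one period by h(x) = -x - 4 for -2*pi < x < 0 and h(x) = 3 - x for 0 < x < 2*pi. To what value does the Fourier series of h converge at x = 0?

At x = 0 the one-sided limits are h(0^-) = -4 and h(0^+) = 3.
By Dirichlet's theorem the series converges to their average, [(-4) + (3)]/2 = -1/2.

-1/2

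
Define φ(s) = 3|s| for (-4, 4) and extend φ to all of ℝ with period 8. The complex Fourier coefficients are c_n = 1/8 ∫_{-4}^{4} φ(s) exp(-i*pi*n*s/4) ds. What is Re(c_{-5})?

Since φ is real-valued, Re(c_{-5}) = 1/8 ∫_{-4}^{4} φ(s) cos(-5*pi*s/4) ds = a_{5}/2.
φ is even and cos(-5*pi*s/4) is even, so the integrand is even: ∫_{-4}^{4} φ(s) cos(-5*pi*s/4) ds = 2∫_0^{4} φ(s) cos(-5*pi*s/4) ds.
Integrating by parts (boundary term plus one more integral), an antiderivative of (3*s) cos(-5*pi*s/4) is 12*s*sin(5*pi*s/4)/(5*pi) + 48*cos(5*pi*s/4)/(25*pi**2); evaluating from 0 to 4: ∫_{0}^{4} (3*s) cos(-5*pi*s/4) ds = (-48/(25*pi**2)) - (48/(25*pi**2)) = -96/(25*pi**2).
So ∫_{-4}^{4} φ(s) cos(-5*pi*s/4) ds = -192/(25*pi**2).
Hence Re(c_{-5}) = (1/8)·(-192/(25*pi**2)) = -24/(25*pi**2).

-24/(25*pi**2)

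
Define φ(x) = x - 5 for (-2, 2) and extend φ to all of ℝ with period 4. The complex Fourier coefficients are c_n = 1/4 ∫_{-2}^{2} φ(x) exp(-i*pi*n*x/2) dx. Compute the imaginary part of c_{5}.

-2/(5*pi)

Since φ is real-valued, Im(c_{5}) = -1/4 ∫_{-2}^{2} φ(x) sin(5*pi*x/2) dx = -b_{5}/2.
Integrating by parts (boundary term plus one more integral), an antiderivative of (x - 5) sin(5*pi*x/2) is -2*x*cos(5*pi*x/2)/(5*pi) + 4*sin(5*pi*x/2)/(25*pi**2) + 2*cos(5*pi*x/2)/pi; evaluating from -2 to 2: ∫_{-2}^{2} (x - 5) sin(5*pi*x/2) dx = (-6/(5*pi)) - (-14/(5*pi)) = 8/(5*pi).
Hence Im(c_{5}) = (-1/4)·(8/(5*pi)) = -2/(5*pi).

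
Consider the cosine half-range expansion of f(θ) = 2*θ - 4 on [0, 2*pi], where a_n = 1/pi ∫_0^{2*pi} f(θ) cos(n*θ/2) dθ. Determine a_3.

a_3 = 1/pi ∫_0^{2*pi} (2*θ - 4) cos(3*θ/2) dθ.
Integrating by parts (boundary term plus one more integral), an antiderivative of (2*θ - 4) cos(3*θ/2) is 4*θ*sin(3*θ/2)/3 - 8*sin(3*θ/2)/3 + 8*cos(3*θ/2)/9; evaluating from 0 to 2*pi: ∫_{0}^{2*pi} (2*θ - 4) cos(3*θ/2) dθ = (-8/9) - (8/9) = -16/9.
Hence a_3 = (1/pi)·(-16/9) = -16/(9*pi).

-16/(9*pi)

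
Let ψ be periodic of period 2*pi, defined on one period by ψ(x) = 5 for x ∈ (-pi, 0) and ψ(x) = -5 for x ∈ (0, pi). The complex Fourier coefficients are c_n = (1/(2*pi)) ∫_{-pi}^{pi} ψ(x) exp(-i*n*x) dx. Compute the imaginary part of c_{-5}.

-2/pi

Since ψ is real-valued, Im(c_{-5}) = -(1/(2*pi)) ∫_{-pi}^{pi} ψ(x) sin(-5*x) dx = b_{5}/2.
ψ is odd and sin(-5*x) is odd, so the integrand is even: ∫_{-pi}^{pi} ψ(x) sin(-5*x) dx = 2∫_0^{pi} ψ(x) sin(-5*x) dx.
Directly, an antiderivative of (-5) sin(-5*x) is -cos(5*x); evaluating from 0 to pi: ∫_{0}^{pi} (-5) sin(-5*x) dx = (1) - (-1) = 2.
So ∫_{-pi}^{pi} ψ(x) sin(-5*x) dx = 4.
Hence Im(c_{-5}) = (-1/(2*pi))·(4) = -2/pi.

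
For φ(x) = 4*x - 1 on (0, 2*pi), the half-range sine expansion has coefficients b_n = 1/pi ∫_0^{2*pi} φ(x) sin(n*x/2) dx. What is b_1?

b_1 = 1/pi ∫_0^{2*pi} (4*x - 1) sin(x/2) dx.
Integrating by parts (boundary term plus one more integral), an antiderivative of (4*x - 1) sin(x/2) is -8*x*cos(x/2) + 16*sin(x/2) + 2*cos(x/2); evaluating from 0 to 2*pi: ∫_{0}^{2*pi} (4*x - 1) sin(x/2) dx = (-2 + 16*pi) - (2) = -4 + 16*pi.
Hence b_1 = (1/pi)·(-4 + 16*pi) = 16 - 4/pi.

16 - 4/pi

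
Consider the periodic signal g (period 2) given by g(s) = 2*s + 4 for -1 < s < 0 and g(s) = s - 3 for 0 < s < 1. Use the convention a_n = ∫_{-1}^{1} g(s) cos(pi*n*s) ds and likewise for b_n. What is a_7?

a_7 = ∫_{-1}^{1} g(s) cos(7*pi*s) ds.
Split the integral at the breakpoints.
Integrating by parts (boundary term plus one more integral), an antiderivative of (2*s + 4) cos(7*pi*s) is 2*s*sin(7*pi*s)/(7*pi) + 4*sin(7*pi*s)/(7*pi) + 2*cos(7*pi*s)/(49*pi**2); evaluating from -1 to 0: ∫_{-1}^{0} (2*s + 4) cos(7*pi*s) ds = (2/(49*pi**2)) - (-2/(49*pi**2)) = 4/(49*pi**2).
Integrating by parts (boundary term plus one more integral), an antiderivative of (s - 3) cos(7*pi*s) is s*sin(7*pi*s)/(7*pi) - 3*sin(7*pi*s)/(7*pi) + cos(7*pi*s)/(49*pi**2); evaluating from 0 to 1: ∫_{0}^{1} (s - 3) cos(7*pi*s) ds = (-1/(49*pi**2)) - (1/(49*pi**2)) = -2/(49*pi**2).
Summing the pieces gives a_7 = 2/(49*pi**2).

2/(49*pi**2)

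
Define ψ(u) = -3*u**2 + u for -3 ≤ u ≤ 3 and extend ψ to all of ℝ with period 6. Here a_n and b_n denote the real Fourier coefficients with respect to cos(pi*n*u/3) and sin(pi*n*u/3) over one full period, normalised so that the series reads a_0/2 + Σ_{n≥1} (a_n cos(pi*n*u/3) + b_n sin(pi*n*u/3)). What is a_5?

108/(25*pi**2)

a_5 = 1/3 ∫_{-3}^{3} ψ(u) cos(5*pi*u/3) du.
Integrating by parts twice (tabular method), an antiderivative of (-3*u**2 + u) cos(5*pi*u/3) is -9*u**2*sin(5*pi*u/3)/(5*pi) + 3*u*sin(5*pi*u/3)/(5*pi) - 54*u*cos(5*pi*u/3)/(25*pi**2) + 162*sin(5*pi*u/3)/(125*pi**3) + 9*cos(5*pi*u/3)/(25*pi**2); evaluating from -3 to 3: ∫_{-3}^{3} (-3*u**2 + u) cos(5*pi*u/3) du = (153/(25*pi**2)) - (-171/(25*pi**2)) = 324/(25*pi**2).
Hence a_5 = (1/3)·(324/(25*pi**2)) = 108/(25*pi**2).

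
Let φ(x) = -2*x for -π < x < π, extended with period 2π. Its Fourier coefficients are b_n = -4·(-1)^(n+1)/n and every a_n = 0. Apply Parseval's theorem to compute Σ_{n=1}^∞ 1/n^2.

pi**2/6

Parseval: Σ b_n^2 = (1/π) ∫_{-π}^{π} φ(x)^2 dx = 8*pi**2/3.
Σ b_n^2 = Σ 16/n^2, so Σ 1/n^2 = (8*pi**2/3)/16 = pi**2/6.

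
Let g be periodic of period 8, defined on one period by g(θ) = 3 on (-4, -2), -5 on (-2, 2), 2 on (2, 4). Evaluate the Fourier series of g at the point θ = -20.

5/2

θ = -20 differs from θ = -4 by -2 full period(s), and the series is 8-periodic.
At θ = -4 the one-sided limits are g(-4^-) = 2 and g(-4^+) = 3.
By Dirichlet's theorem the series converges to their average, [(2) + (3)]/2 = 5/2.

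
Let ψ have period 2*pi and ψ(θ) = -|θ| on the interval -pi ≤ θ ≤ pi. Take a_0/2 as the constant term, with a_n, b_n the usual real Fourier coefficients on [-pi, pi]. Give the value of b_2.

b_2 = 1/pi ∫_{-pi}^{pi} ψ(θ) sin(2*θ) dθ.
ψ is even and sin(2*θ) is odd, so the integrand is odd over a symmetric interval and the integral vanishes.

0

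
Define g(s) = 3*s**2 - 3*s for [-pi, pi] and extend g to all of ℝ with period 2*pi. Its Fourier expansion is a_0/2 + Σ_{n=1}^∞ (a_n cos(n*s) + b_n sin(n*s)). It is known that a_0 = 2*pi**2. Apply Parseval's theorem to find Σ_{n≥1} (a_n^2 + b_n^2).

Parseval: a_0^2/2 + Σ_{n≥1} (a_n^2+b_n^2) = 1/pi ∫_{-pi}^{pi} g(s)^2 ds = pi**2*(6 + 18*pi**2/5).
Subtract a_0^2/2 = 2*pi**4: Σ (a_n^2+b_n^2) = pi**2*(6 + 8*pi**2/5).

pi**2*(6 + 8*pi**2/5)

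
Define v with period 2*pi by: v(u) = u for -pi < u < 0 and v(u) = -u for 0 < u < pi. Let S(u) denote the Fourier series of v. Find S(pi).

-pi

v is continuous at u = pi with value -pi, so the series converges to -pi there.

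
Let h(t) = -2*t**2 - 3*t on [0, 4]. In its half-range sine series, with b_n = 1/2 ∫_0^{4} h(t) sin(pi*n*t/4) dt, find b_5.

8*(32 - 275*pi**2)/(125*pi**3)

b_5 = 1/2 ∫_0^{4} (-2*t**2 - 3*t) sin(5*pi*t/4) dt.
Integrating by parts twice (tabular method), an antiderivative of (-2*t**2 - 3*t) sin(5*pi*t/4) is 8*t**2*cos(5*pi*t/4)/(5*pi) - 64*t*sin(5*pi*t/4)/(25*pi**2) + 12*t*cos(5*pi*t/4)/(5*pi) - 48*sin(5*pi*t/4)/(25*pi**2) - 256*cos(5*pi*t/4)/(125*pi**3); evaluating from 0 to 4: ∫_{0}^{4} (-2*t**2 - 3*t) sin(5*pi*t/4) dt = (16*(16 - 275*pi**2)/(125*pi**3)) - (-256/(125*pi**3)) = 16*(32 - 275*pi**2)/(125*pi**3).
Hence b_5 = (1/2)·(16*(32 - 275*pi**2)/(125*pi**3)) = 8*(32 - 275*pi**2)/(125*pi**3).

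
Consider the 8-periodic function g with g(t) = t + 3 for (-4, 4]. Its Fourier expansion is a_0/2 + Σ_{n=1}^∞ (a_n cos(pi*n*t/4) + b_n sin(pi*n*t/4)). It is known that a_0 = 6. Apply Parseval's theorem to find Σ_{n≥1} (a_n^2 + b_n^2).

32/3

Parseval: a_0^2/2 + Σ_{n≥1} (a_n^2+b_n^2) = 1/4 ∫_{-4}^{4} g(t)^2 dt = 86/3.
Subtract a_0^2/2 = 18: Σ (a_n^2+b_n^2) = 32/3.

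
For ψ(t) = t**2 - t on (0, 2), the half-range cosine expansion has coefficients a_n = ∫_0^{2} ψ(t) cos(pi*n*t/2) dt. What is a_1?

a_1 = ∫_0^{2} (t**2 - t) cos(pi*t/2) dt.
Integrating by parts twice (tabular method), an antiderivative of (t**2 - t) cos(pi*t/2) is 2*t**2*sin(pi*t/2)/pi - 2*t*sin(pi*t/2)/pi + 8*t*cos(pi*t/2)/pi**2 - 16*sin(pi*t/2)/pi**3 - 4*cos(pi*t/2)/pi**2; evaluating from 0 to 2: ∫_{0}^{2} (t**2 - t) cos(pi*t/2) dt = (-12/pi**2) - (-4/pi**2) = -8/pi**2.
Hence a_1 = -8/pi**2.

-8/pi**2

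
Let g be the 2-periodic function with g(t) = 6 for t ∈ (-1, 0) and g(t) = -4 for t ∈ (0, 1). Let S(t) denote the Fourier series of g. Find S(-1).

At t = -1 the one-sided limits are g(-1^-) = -4 and g(-1^+) = 6.
By Dirichlet's theorem the series converges to their average, [(-4) + (6)]/2 = 1.

1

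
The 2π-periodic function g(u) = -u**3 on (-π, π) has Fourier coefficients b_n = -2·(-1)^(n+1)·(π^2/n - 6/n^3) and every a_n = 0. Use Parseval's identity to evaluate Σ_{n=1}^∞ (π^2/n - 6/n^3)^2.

pi**6/14

Parseval: Σ b_n^2 = (1/π) ∫_{-π}^{π} g(u)^2 du = 2*pi**6/7.
b_n^2 = 4·(π^2/n - 6/n^3)^2, so the sum equals (2*pi**6/7)/4 = pi**6/14.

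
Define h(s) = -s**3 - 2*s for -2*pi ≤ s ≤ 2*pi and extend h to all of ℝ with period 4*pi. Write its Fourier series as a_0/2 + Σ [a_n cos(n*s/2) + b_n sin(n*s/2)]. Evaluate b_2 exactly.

b_2 = (1/(2*pi)) ∫_{-2*pi}^{2*pi} h(s) sin(s) ds.
h is odd and sin(s) is odd, so the integrand is even and b_2 = 1/pi ∫_0^{2*pi} h(s) sin(s) ds.
Integrating by parts three times (tabular method), an antiderivative of (-s**3 - 2*s) sin(s) is s**3*cos(s) - 3*s**2*sin(s) - 4*s*cos(s) + 4*sin(s); evaluating from 0 to 2*pi: ∫_{0}^{2*pi} (-s**3 - 2*s) sin(s) ds = (8*pi*(-1 + pi**2)) - (0) = 8*pi*(-1 + pi**2).
Hence b_2 = (1/pi)·(8*pi*(-1 + pi**2)) = -8 + 8*pi**2.

-8 + 8*pi**2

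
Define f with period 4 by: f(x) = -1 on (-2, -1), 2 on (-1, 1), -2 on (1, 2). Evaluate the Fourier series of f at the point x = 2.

At x = 2 the one-sided limits are f(2^-) = -2 and f(2^+) = -1.
By Dirichlet's theorem the series converges to their average, [(-2) + (-1)]/2 = -3/2.

-3/2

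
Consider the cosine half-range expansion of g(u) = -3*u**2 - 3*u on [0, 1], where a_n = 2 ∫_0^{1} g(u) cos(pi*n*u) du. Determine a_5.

24/(25*pi**2)

a_5 = 2 ∫_0^{1} (-3*u**2 - 3*u) cos(5*pi*u) du.
Integrating by parts twice (tabular method), an antiderivative of (-3*u**2 - 3*u) cos(5*pi*u) is -3*u**2*sin(5*pi*u)/(5*pi) - 3*u*sin(5*pi*u)/(5*pi) - 6*u*cos(5*pi*u)/(25*pi**2) + 6*sin(5*pi*u)/(125*pi**3) - 3*cos(5*pi*u)/(25*pi**2); evaluating from 0 to 1: ∫_{0}^{1} (-3*u**2 - 3*u) cos(5*pi*u) du = (9/(25*pi**2)) - (-3/(25*pi**2)) = 12/(25*pi**2).
Hence a_5 = 2·(12/(25*pi**2)) = 24/(25*pi**2).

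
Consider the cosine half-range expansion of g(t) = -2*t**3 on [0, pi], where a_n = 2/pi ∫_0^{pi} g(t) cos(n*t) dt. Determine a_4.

a_4 = 2/pi ∫_0^{pi} (-2*t**3) cos(4*t) dt.
Integrating by parts three times (tabular method), an antiderivative of (-2*t**3) cos(4*t) is -t**3*sin(4*t)/2 - 3*t**2*cos(4*t)/8 + 3*t*sin(4*t)/16 + 3*cos(4*t)/64; evaluating from 0 to pi: ∫_{0}^{pi} (-2*t**3) cos(4*t) dt = (3/64 - 3*pi**2/8) - (3/64) = -3*pi**2/8.
Hence a_4 = (2/pi)·(-3*pi**2/8) = -3*pi/4.

-3*pi/4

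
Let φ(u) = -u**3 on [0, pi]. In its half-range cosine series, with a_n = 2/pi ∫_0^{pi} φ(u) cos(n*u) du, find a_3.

a_3 = 2/pi ∫_0^{pi} (-u**3) cos(3*u) du.
Integrating by parts three times (tabular method), an antiderivative of (-u**3) cos(3*u) is -u**3*sin(3*u)/3 - u**2*cos(3*u)/3 + 2*u*sin(3*u)/9 + 2*cos(3*u)/27; evaluating from 0 to pi: ∫_{0}^{pi} (-u**3) cos(3*u) du = (-2/27 + pi**2/3) - (2/27) = -4/27 + pi**2/3.
Hence a_3 = (2/pi)·(-4/27 + pi**2/3) = 2*(-4 + 9*pi**2)/(27*pi).

2*(-4 + 9*pi**2)/(27*pi)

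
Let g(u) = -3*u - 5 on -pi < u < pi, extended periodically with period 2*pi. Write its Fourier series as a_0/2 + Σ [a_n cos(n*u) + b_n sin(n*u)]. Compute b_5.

b_5 = 1/pi ∫_{-pi}^{pi} g(u) sin(5*u) du.
Integrating by parts (boundary term plus one more integral), an antiderivative of (-3*u - 5) sin(5*u) is 3*u*cos(5*u)/5 - 3*sin(5*u)/25 + cos(5*u); evaluating from -pi to pi: ∫_{-pi}^{pi} (-3*u - 5) sin(5*u) du = (-3*pi/5 - 1) - (-1 + 3*pi/5) = -6*pi/5.
Hence b_5 = (1/pi)·(-6*pi/5) = -6/5.

-6/5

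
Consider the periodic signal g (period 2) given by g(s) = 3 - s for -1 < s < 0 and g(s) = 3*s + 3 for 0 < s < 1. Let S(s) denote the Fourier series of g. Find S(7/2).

7/2

s = 7/2 differs from s = -1/2 by 2 full period(s), and the series is 2-periodic.
g is continuous at s = -1/2 with value 7/2, so the series converges to 7/2 there.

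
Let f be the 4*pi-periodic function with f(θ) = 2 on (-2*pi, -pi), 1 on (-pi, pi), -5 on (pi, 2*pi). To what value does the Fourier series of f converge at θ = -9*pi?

θ = -9*pi differs from θ = -pi by -2 full period(s), and the series is 4*pi-periodic.
At θ = -pi the one-sided limits are f(-pi^-) = 2 and f(-pi^+) = 1.
By Dirichlet's theorem the series converges to their average, [(2) + (1)]/2 = 3/2.

3/2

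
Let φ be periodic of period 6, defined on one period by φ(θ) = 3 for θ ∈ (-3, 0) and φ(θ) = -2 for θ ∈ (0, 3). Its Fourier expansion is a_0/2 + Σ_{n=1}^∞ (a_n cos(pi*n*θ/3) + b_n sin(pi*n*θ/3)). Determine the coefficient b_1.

b_1 = 1/3 ∫_{-3}^{3} φ(θ) sin(pi*θ/3) dθ.
Split the integral at the breakpoints.
Directly, an antiderivative of (3) sin(pi*θ/3) is -9*cos(pi*θ/3)/pi; evaluating from -3 to 0: ∫_{-3}^{0} (3) sin(pi*θ/3) dθ = (-9/pi) - (9/pi) = -18/pi.
Directly, an antiderivative of (-2) sin(pi*θ/3) is 6*cos(pi*θ/3)/pi; evaluating from 0 to 3: ∫_{0}^{3} (-2) sin(pi*θ/3) dθ = (-6/pi) - (6/pi) = -12/pi.
Summing the pieces and multiplying by (1/3) gives b_1 = -10/pi.

-10/pi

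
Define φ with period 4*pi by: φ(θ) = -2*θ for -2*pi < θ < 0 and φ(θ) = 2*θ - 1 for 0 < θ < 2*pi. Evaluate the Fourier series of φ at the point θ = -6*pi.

-1/2 + 4*pi

θ = -6*pi differs from θ = -2*pi by -1 full period(s), and the series is 4*pi-periodic.
At θ = -2*pi the one-sided limits are φ(-2*pi^-) = -1 + 4*pi and φ(-2*pi^+) = 4*pi.
By Dirichlet's theorem the series converges to their average, [(-1 + 4*pi) + (4*pi)]/2 = -1/2 + 4*pi.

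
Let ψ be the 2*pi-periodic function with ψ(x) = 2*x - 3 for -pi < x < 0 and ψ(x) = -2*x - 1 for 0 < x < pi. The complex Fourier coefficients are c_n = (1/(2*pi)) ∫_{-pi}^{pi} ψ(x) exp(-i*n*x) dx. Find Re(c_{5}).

4/(25*pi)

Since ψ is real-valued, Re(c_{5}) = (1/(2*pi)) ∫_{-pi}^{pi} ψ(x) cos(5*x) dx = a_{5}/2.
Split the integral at the breakpoints.
Integrating by parts (boundary term plus one more integral), an antiderivative of (2*x - 3) cos(5*x) is 2*x*sin(5*x)/5 - 3*sin(5*x)/5 + 2*cos(5*x)/25; evaluating from -pi to 0: ∫_{-pi}^{0} (2*x - 3) cos(5*x) dx = (2/25) - (-2/25) = 4/25.
Integrating by parts (boundary term plus one more integral), an antiderivative of (-2*x - 1) cos(5*x) is -2*x*sin(5*x)/5 - sin(5*x)/5 - 2*cos(5*x)/25; evaluating from 0 to pi: ∫_{0}^{pi} (-2*x - 1) cos(5*x) dx = (2/25) - (-2/25) = 4/25.
So ∫_{-pi}^{pi} ψ(x) cos(5*x) dx = 8/25.
Hence Re(c_{5}) = (1/(2*pi))·(8/25) = 4/(25*pi).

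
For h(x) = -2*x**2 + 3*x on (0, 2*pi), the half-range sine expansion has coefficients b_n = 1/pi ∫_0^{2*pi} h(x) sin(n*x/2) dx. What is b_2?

-6 + 8*pi

b_2 = 1/pi ∫_0^{2*pi} (-2*x**2 + 3*x) sin(x) dx.
Integrating by parts twice (tabular method), an antiderivative of (-2*x**2 + 3*x) sin(x) is 2*x**2*cos(x) - 4*x*sin(x) - 3*x*cos(x) + 3*sin(x) - 4*cos(x); evaluating from 0 to 2*pi: ∫_{0}^{2*pi} (-2*x**2 + 3*x) sin(x) dx = (-6*pi - 4 + 8*pi**2) - (-4) = 2*pi*(-3 + 4*pi).
Hence b_2 = (1/pi)·(2*pi*(-3 + 4*pi)) = -6 + 8*pi.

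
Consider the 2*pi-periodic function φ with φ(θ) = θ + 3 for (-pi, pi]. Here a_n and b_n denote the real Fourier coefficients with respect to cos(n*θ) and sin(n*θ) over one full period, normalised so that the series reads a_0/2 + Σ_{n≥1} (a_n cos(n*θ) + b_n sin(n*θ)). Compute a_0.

6

a_0 = 1/pi ∫_{-pi}^{pi} φ(θ) dθ = 1/pi · (6*pi) = 6.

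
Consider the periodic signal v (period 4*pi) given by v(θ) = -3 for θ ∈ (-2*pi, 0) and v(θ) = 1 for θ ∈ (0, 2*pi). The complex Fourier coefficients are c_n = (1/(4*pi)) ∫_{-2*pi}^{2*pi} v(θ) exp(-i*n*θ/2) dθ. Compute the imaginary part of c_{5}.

-4/(5*pi)

Since v is real-valued, Im(c_{5}) = -(1/(4*pi)) ∫_{-2*pi}^{2*pi} v(θ) sin(5*θ/2) dθ = -b_{5}/2.
Split the integral at the breakpoints.
Directly, an antiderivative of (-3) sin(5*θ/2) is 6*cos(5*θ/2)/5; evaluating from -2*pi to 0: ∫_{-2*pi}^{0} (-3) sin(5*θ/2) dθ = (6/5) - (-6/5) = 12/5.
Directly, an antiderivative of (1) sin(5*θ/2) is -2*cos(5*θ/2)/5; evaluating from 0 to 2*pi: ∫_{0}^{2*pi} (1) sin(5*θ/2) dθ = (2/5) - (-2/5) = 4/5.
So ∫_{-2*pi}^{2*pi} v(θ) sin(5*θ/2) dθ = 16/5.
Hence Im(c_{5}) = (-1/(4*pi))·(16/5) = -4/(5*pi).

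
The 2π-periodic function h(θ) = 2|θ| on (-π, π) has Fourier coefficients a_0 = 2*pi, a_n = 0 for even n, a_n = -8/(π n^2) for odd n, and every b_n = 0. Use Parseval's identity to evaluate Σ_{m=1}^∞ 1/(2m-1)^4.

Parseval: a_0^2/2 + Σ a_n^2 = (1/π) ∫_{-π}^{π} h(θ)^2 dθ = 8*pi**2/3.
Subtract a_0^2/2 = 2*pi**2: Σ a_n^2 = 2*pi**2/3.
Only odd n contribute, with a_n^2 = 64/(π^2 n^4), so Σ_{m≥1} 1/(2m-1)^4 = π^2·(2*pi**2/3)/64 = pi**4/96.

pi**4/96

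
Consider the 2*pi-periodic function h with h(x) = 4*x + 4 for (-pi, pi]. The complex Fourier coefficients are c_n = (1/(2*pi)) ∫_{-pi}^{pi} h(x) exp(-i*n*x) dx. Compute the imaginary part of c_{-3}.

4/3

Since h is real-valued, Im(c_{-3}) = -(1/(2*pi)) ∫_{-pi}^{pi} h(x) sin(-3*x) dx = b_{3}/2.
Integrating by parts (boundary term plus one more integral), an antiderivative of (4*x + 4) sin(-3*x) is 4*x*cos(3*x)/3 - 4*sin(3*x)/9 + 4*cos(3*x)/3; evaluating from -pi to pi: ∫_{-pi}^{pi} (4*x + 4) sin(-3*x) dx = (-4*pi/3 - 4/3) - (-4/3 + 4*pi/3) = -8*pi/3.
Hence Im(c_{-3}) = (-1/(2*pi))·(-8*pi/3) = 4/3.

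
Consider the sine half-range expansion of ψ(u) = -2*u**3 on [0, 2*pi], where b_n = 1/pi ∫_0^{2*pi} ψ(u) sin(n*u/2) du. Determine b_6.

-8/9 + 16*pi**2/3

b_6 = 1/pi ∫_0^{2*pi} (-2*u**3) sin(3*u) du.
Integrating by parts three times (tabular method), an antiderivative of (-2*u**3) sin(3*u) is 2*u**3*cos(3*u)/3 - 2*u**2*sin(3*u)/3 - 4*u*cos(3*u)/9 + 4*sin(3*u)/27; evaluating from 0 to 2*pi: ∫_{0}^{2*pi} (-2*u**3) sin(3*u) du = (8*pi*(-1 + 6*pi**2)/9) - (0) = 8*pi*(-1 + 6*pi**2)/9.
Hence b_6 = (1/pi)·(8*pi*(-1 + 6*pi**2)/9) = -8/9 + 16*pi**2/3.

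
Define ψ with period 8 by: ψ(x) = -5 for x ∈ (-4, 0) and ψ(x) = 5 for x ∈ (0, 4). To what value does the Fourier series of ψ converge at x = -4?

At x = -4 the one-sided limits are ψ(-4^-) = 5 and ψ(-4^+) = -5.
By Dirichlet's theorem the series converges to their average, [(5) + (-5)]/2 = 0.

0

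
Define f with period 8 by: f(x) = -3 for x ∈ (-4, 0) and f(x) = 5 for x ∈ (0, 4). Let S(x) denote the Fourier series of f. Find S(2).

f is continuous at x = 2 with value 5, so the series converges to 5 there.

5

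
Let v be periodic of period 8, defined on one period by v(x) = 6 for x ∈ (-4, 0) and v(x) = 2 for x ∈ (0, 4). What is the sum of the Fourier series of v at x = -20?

4

x = -20 differs from x = -4 by -2 full period(s), and the series is 8-periodic.
At x = -4 the one-sided limits are v(-4^-) = 2 and v(-4^+) = 6.
By Dirichlet's theorem the series converges to their average, [(2) + (6)]/2 = 4.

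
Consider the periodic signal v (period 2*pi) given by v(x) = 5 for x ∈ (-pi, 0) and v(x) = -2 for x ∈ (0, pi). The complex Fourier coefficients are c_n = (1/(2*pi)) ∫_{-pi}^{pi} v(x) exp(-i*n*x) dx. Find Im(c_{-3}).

Since v is real-valued, Im(c_{-3}) = -(1/(2*pi)) ∫_{-pi}^{pi} v(x) sin(-3*x) dx = b_{3}/2.
Split the integral at the breakpoints.
Directly, an antiderivative of (5) sin(-3*x) is 5*cos(3*x)/3; evaluating from -pi to 0: ∫_{-pi}^{0} (5) sin(-3*x) dx = (5/3) - (-5/3) = 10/3.
Directly, an antiderivative of (-2) sin(-3*x) is -2*cos(3*x)/3; evaluating from 0 to pi: ∫_{0}^{pi} (-2) sin(-3*x) dx = (2/3) - (-2/3) = 4/3.
So ∫_{-pi}^{pi} v(x) sin(-3*x) dx = 14/3.
Hence Im(c_{-3}) = (-1/(2*pi))·(14/3) = -7/(3*pi).

-7/(3*pi)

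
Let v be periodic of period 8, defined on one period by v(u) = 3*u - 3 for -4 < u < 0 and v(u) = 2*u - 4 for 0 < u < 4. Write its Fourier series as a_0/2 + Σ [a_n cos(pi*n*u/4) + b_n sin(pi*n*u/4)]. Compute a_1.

a_1 = 1/4 ∫_{-4}^{4} v(u) cos(pi*u/4) du.
Split the integral at the breakpoints.
Integrating by parts (boundary term plus one more integral), an antiderivative of (3*u - 3) cos(pi*u/4) is 12*u*sin(pi*u/4)/pi - 12*sin(pi*u/4)/pi + 48*cos(pi*u/4)/pi**2; evaluating from -4 to 0: ∫_{-4}^{0} (3*u - 3) cos(pi*u/4) du = (48/pi**2) - (-48/pi**2) = 96/pi**2.
Integrating by parts (boundary term plus one more integral), an antiderivative of (2*u - 4) cos(pi*u/4) is 8*u*sin(pi*u/4)/pi - 16*sin(pi*u/4)/pi + 32*cos(pi*u/4)/pi**2; evaluating from 0 to 4: ∫_{0}^{4} (2*u - 4) cos(pi*u/4) du = (-32/pi**2) - (32/pi**2) = -64/pi**2.
Summing the pieces and multiplying by (1/4) gives a_1 = 8/pi**2.

8/pi**2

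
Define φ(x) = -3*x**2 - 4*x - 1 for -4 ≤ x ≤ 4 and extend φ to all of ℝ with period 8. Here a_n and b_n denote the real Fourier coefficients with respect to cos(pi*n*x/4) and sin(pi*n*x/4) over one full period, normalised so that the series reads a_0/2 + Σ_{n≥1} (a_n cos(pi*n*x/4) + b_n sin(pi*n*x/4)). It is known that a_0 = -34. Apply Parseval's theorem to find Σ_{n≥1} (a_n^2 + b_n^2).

8704/15

Parseval: a_0^2/2 + Σ_{n≥1} (a_n^2+b_n^2) = 1/4 ∫_{-4}^{4} φ(x)^2 dx = 17374/15.
Subtract a_0^2/2 = 578: Σ (a_n^2+b_n^2) = 8704/15.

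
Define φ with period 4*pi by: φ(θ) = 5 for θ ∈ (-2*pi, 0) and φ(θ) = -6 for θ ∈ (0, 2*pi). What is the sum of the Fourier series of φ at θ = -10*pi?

θ = -10*pi differs from θ = -2*pi by -2 full period(s), and the series is 4*pi-periodic.
At θ = -2*pi the one-sided limits are φ(-2*pi^-) = -6 and φ(-2*pi^+) = 5.
By Dirichlet's theorem the series converges to their average, [(-6) + (5)]/2 = -1/2.

-1/2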